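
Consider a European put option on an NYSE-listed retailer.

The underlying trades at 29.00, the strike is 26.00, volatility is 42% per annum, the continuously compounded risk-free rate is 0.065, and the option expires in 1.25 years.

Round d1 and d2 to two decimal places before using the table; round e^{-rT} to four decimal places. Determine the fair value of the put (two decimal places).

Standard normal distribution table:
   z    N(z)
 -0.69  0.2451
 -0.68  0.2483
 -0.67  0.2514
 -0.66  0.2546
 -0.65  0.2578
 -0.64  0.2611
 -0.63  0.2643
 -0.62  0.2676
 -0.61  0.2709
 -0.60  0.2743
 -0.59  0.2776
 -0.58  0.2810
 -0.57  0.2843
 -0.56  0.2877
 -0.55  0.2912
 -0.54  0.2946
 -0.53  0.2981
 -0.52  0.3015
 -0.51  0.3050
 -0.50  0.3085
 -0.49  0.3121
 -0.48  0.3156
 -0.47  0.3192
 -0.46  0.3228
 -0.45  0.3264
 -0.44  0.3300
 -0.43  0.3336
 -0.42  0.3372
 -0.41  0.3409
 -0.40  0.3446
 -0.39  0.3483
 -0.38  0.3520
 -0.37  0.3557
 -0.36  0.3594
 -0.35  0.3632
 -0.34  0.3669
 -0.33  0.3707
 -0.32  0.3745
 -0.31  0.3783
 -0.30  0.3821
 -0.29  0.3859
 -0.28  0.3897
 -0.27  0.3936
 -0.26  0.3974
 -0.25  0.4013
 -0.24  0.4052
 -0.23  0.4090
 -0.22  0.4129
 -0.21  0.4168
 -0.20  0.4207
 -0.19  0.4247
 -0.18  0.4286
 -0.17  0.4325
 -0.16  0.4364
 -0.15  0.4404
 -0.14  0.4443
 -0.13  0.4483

2.80

T = 1.25;  σ√T = 0.4696
d₁ = [ln(29/26) + (0.065 + 0.42²/2)·1.25] / 0.4696 = [0.1092 + 0.1915] / 0.4696 = 0.6404 ⇒ 0.64
d₂ = d₁ − σ√T = 0.6404 − 0.4696 = 0.1708 ⇒ 0.17
e^(−rT) = e^(−0.065·1.25) = 0.9220
N(−d₂) = N(-0.17) = 0.4325;  N(−d₁) = N(-0.64) = 0.2611
P = 26·0.9220·0.4325 − 29·0.2611 = 10.3679 − 7.5719 = 2.7960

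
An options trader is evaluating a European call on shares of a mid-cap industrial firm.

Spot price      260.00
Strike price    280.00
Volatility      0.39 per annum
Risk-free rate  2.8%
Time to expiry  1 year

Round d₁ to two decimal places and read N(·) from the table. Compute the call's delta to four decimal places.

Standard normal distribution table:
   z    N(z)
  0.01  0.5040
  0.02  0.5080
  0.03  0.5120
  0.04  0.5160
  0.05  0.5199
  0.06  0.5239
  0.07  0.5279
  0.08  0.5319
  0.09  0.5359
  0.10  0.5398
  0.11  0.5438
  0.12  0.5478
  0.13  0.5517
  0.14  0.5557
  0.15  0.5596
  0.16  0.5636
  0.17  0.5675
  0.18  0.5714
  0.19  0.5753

0.5319

T = 1;  σ√T = 0.3900
d₁ = [ln(260/280) + (0.028 + ½·0.39²)·1] / (σ√T) = (-0.0741 + 0.1041) / 0.3900 = 0.0768 ⇒ 0.08
N(d₁) = N(0.08) = 0.5319
Δ_call = N(d₁) = 0.5319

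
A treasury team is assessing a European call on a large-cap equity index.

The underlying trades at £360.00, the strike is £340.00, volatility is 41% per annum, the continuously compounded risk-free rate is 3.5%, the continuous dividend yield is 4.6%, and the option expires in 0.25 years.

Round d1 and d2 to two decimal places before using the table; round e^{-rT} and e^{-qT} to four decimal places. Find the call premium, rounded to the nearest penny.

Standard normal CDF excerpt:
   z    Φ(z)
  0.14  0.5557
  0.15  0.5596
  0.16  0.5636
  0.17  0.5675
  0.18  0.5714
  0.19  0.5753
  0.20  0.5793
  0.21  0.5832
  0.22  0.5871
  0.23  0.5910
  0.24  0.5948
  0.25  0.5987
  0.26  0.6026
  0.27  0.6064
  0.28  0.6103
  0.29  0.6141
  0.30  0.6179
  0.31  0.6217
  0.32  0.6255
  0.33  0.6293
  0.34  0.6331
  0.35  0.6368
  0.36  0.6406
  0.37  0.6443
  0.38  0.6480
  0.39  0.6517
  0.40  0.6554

£39.35

σ√T = 0.41·√0.25 = 0.2050
d₁ = [ln(360/340) + (0.035 − 0.046 + 0.41²/2)·0.25] / 0.2050 = [0.0572 + 0.0183] / 0.2050 = 0.3679 which rounds to 0.37
d₂ = d₁ − σ√T = 0.3679 − 0.2050 = 0.1629 which rounds to 0.16
e^(−qT) = e^(−0.046·0.25) = 0.9886;  e^(−rT) = e^(−0.035·0.25) = 0.9913
N(d₁) = N(0.37) = 0.6443;  N(d₂) = N(0.16) = 0.5636
C = 360·0.9886·0.6443 − 340·0.9913·0.5636 = 229.3038 − 189.9569 = 39.3469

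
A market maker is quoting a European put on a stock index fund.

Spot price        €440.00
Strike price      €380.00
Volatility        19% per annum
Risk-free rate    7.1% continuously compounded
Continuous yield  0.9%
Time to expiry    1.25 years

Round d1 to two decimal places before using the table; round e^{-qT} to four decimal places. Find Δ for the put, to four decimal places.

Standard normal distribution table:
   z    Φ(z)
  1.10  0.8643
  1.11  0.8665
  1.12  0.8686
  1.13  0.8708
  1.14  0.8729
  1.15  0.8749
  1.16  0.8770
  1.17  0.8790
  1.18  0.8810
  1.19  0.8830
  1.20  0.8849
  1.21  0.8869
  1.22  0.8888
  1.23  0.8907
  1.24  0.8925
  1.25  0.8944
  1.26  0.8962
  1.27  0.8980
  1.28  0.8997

T = 1.25;  σ√T = 0.2124
d₁ = [ln(440/380) + (0.071 − 0.009 + 0.19²/2)·1.25] / 0.2124 = [0.1466 + 0.1001] / 0.2124 = 1.1612 ⇒ 1.16
N(d₁) = N(1.16) = 0.8770
Δ_put = e^(−qT)·(N(d₁) − 1) = 0.9888·(0.8770 − 1) = -0.1216

-0.1216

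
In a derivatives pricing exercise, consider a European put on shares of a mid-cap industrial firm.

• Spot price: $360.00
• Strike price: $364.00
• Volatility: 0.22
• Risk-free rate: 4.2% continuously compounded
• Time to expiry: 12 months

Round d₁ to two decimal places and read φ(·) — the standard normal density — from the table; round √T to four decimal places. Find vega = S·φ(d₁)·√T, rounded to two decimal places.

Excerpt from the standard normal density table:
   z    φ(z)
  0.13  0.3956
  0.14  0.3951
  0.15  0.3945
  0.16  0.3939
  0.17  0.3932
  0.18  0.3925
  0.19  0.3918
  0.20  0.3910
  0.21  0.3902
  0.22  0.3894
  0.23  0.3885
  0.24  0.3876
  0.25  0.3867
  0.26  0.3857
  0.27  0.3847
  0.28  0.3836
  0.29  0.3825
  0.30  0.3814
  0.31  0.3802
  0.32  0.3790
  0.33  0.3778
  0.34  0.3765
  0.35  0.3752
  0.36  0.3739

139.21

σ√T = 0.22 × 1.0000 = 0.2200
d₁ = [ln(360/364) + (0.042 + 0.22²/2)·1] / 0.2200 = [-0.0110 + 0.0662] / 0.2200 = 0.2507 → 0.25
√T = √1 = 1.0000
φ(d₁) = φ(0.25) = 0.3867
vega = S·φ(d₁)·√T = 360·0.3867·1.0000 = 139.2120
(Call and put vega coincide under Black-Scholes.)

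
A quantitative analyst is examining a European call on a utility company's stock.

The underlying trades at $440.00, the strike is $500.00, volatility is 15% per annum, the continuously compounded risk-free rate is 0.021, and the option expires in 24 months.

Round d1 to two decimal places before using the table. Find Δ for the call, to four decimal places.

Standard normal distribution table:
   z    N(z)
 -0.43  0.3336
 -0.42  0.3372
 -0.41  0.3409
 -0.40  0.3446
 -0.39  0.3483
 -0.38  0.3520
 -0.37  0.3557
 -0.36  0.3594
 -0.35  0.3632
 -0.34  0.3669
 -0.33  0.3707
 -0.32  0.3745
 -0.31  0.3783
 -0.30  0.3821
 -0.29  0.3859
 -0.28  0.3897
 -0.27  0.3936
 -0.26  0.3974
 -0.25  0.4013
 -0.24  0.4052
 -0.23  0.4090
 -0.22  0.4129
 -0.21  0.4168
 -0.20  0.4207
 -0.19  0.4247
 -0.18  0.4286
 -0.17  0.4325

0.3821

T = 2;  σ√T = 0.2121
d₁ = [ln(440/500) + (0.021 + ½·0.15²)·2] / (σ√T) = (-0.1278 + 0.0645) / 0.2121 = -0.2986 which rounds to -0.30
N(d₁) = N(-0.30) = 0.3821
Δ_call = N(d₁) = 0.3821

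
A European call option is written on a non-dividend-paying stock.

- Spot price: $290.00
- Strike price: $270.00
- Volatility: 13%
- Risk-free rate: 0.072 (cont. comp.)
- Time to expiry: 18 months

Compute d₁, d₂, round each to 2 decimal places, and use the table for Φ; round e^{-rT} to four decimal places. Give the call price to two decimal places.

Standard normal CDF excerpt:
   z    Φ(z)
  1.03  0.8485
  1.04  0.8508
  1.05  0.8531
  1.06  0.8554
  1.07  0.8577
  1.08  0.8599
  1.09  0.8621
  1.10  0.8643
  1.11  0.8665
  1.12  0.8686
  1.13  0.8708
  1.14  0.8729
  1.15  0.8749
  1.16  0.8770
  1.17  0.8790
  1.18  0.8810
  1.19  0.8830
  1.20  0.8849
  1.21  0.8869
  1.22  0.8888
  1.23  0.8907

σ√T = 0.13 × 1.2247 = 0.1592
d₁ = [ln(290/270) + (0.072 + ½·0.13²)·1.5] / (σ√T) = (0.0715 + 0.1207) / 0.1592 = 1.2067 which rounds to 1.21
d₂ = 1.2067 − 0.1592 = 1.0475 which rounds to 1.05
exp(−rT) = exp(−0.072·1.5) = 0.8976
C = 290·N(1.21) − 270·0.8976·N(1.05) = 290·0.8869 − 270·0.8976·0.8531 = 257.2010 − 206.7505 = 50.4505

$50.45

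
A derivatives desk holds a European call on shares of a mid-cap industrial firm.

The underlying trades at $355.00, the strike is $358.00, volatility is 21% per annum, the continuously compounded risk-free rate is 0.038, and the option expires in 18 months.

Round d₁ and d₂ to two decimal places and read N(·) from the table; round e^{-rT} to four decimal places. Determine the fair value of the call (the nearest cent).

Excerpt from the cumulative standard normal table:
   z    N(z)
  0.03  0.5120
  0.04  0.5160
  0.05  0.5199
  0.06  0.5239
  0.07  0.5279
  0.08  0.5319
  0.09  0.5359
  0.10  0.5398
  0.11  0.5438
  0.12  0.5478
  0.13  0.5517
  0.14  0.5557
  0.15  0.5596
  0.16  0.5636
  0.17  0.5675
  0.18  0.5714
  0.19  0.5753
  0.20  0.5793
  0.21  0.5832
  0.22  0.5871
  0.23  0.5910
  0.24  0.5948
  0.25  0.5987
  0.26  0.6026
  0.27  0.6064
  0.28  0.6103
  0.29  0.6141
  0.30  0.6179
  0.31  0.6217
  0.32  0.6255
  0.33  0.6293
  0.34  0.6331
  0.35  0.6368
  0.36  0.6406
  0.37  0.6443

σ√T = 0.21·√1.5 = 0.2572
ln(S/K) + (r + σ²/2)T = ln(355/358) + (0.038 + 0.21²/2)·1.5 = -0.0084 + 0.0901 = 0.0817
d₁ = 0.0817 / 0.2572 = 0.3175 which rounds to 0.32
d₂ = d₁ − σ√T = 0.3175 − 0.2572 = 0.0603 which rounds to 0.06
exp(−rT) = exp(−0.038·1.5) = 0.9446
C = 355·N(0.32) − 358·0.9446·N(0.06) = 355·0.6255 − 358·0.9446·0.5239 = 222.0525 − 177.1656 = 44.8869

$44.89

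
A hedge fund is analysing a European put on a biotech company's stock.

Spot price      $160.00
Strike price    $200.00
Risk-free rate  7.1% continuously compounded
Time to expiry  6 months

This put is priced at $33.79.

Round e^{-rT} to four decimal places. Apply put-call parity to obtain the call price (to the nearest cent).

$0.77

exp(−rT) = exp(−0.071·0.5) = 0.9651
Put-call parity: C − P = S − K·e^(−rT) = 160 − 200·0.9651 = 160 − 193.0200 = -33.0200
C = P + (C − P) = 33.79 + (-33.0200) = 0.7700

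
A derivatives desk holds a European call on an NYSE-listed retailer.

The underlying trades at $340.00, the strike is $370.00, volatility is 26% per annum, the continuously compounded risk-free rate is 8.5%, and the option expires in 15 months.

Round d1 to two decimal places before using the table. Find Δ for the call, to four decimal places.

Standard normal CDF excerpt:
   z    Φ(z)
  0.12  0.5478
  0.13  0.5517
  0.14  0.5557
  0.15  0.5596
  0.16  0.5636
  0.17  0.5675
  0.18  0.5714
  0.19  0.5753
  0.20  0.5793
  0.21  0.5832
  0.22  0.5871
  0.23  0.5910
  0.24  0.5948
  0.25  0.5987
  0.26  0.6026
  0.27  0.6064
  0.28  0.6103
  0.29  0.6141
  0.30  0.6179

0.5871

T = 1.25;  σ√T = 0.2907
d₁ = [ln(340/370) + (0.085 + 0.26²/2)·1.25] / 0.2907 = [-0.0846 + 0.1485] / 0.2907 = 0.2200 ≈ 0.22
N(d₁) = N(0.22) = 0.5871
Δ_call = N(d₁) = 0.5871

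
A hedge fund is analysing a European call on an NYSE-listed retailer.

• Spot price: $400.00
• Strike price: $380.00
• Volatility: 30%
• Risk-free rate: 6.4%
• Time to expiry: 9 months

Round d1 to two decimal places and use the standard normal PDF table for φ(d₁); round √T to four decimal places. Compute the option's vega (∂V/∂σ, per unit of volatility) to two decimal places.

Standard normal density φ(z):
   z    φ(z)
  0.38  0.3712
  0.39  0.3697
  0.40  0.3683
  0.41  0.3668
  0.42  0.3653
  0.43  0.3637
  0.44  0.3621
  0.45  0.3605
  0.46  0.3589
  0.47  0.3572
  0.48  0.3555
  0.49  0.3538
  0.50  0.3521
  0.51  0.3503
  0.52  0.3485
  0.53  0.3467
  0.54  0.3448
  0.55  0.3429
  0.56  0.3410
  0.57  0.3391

σ√T = 0.3 × 0.8660 = 0.2598
d₁ = [ln(400/380) + (0.064 + ½·0.3²)·0.75] / (σ√T) = (0.0513 + 0.0818) / 0.2598 = 0.5121 which rounds to 0.51
√T = √0.75 = 0.8660
φ(d₁) = φ(0.51) = 0.3503
vega = S·φ(d₁)·√T = 400·0.3503·0.8660 = 121.3439
(Call and put vega coincide under Black-Scholes.)

121.34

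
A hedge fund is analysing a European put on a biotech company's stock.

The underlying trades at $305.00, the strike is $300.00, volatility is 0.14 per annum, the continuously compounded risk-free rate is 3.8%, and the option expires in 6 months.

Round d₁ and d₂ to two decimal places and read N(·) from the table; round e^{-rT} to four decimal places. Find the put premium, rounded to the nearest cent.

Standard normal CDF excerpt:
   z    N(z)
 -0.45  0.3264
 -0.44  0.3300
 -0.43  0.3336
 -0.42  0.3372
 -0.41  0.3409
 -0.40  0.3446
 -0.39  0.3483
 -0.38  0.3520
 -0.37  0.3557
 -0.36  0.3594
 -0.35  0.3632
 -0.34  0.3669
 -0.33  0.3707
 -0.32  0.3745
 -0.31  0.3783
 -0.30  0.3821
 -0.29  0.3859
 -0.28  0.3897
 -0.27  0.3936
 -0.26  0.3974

T = 0.5;  σ√T = 0.0990
ln(S/K) + (r + σ²/2)T = ln(305/300) + (0.038 + 0.14²/2)·0.5 = 0.0165 + 0.0239 = 0.0404
d₁ = 0.0404 / 0.0990 = 0.4084 → 0.41
d₂ = d₁ − σ√T = 0.4084 − 0.0990 = 0.3094 → 0.31
exp(−rT) = exp(−0.038·0.5) = 0.9812
P = 300·0.9812·N(-0.31) − 305·N(-0.41) = 300·0.9812·0.3783 − 305·0.3409 = 111.3564 − 103.9745 = 7.3819

$7.38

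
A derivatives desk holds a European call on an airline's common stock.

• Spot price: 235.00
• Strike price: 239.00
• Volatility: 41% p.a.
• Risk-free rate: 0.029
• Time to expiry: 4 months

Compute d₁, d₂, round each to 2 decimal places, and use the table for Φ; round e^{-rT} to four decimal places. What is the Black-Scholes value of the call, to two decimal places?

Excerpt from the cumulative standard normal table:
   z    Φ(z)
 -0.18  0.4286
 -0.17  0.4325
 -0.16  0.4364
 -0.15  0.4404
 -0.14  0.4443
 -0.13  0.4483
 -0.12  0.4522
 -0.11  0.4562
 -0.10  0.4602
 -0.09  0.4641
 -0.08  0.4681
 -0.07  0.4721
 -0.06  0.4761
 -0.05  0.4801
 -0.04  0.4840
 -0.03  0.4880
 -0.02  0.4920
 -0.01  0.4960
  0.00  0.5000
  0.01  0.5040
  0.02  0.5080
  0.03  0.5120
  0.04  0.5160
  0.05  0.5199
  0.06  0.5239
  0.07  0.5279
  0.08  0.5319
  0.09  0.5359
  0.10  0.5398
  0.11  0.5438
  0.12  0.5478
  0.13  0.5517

21.69

σ√T = 0.41 × 0.5774 = 0.2367
d₁ = [ln(235/239) + (0.029 + ½·0.41²)·0.3333] / (σ√T) = (-0.0169 + 0.0377) / 0.2367 = 0.0879 which rounds to 0.09
d₂ = 0.0879 − 0.2367 = -0.1488 which rounds to -0.15
exp(−rT) = exp(−0.029·0.3333) = 0.9904
N(d₁) = N(0.09) = 0.5359;  N(d₂) = N(-0.15) = 0.4404
C = 235·0.5359 − 239·0.9904·0.4404 = 125.9365 − 104.2451 = 21.6914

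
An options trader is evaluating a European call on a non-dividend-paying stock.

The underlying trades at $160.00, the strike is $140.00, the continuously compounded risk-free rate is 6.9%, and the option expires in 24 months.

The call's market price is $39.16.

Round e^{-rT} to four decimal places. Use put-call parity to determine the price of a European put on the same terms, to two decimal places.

e^(−rT) = e^(−0.069·2) = 0.8711
Put-call parity: C − P = S − K·e^(−rT) = 160 − 140·0.8711 = 160 − 121.9540 = 38.0460
P = C − (C − P) = 39.16 − (38.0460) = 1.1140

$1.11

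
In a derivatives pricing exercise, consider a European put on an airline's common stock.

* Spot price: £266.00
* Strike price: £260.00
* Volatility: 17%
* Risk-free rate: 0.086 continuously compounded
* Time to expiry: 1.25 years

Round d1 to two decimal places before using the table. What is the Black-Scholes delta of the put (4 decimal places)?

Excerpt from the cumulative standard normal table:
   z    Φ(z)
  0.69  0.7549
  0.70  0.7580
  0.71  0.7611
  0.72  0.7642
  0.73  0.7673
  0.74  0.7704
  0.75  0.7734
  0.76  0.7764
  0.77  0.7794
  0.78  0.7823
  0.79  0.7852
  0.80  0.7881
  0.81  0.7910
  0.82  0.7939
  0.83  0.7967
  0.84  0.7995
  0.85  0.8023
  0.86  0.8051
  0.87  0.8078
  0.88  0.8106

σ√T = 0.17 × 1.1180 = 0.1901
ln(S/K) + (r + σ²/2)T = ln(266/260) + (0.086 + 0.17²/2)·1.25 = 0.0228 + 0.1256 = 0.1484
d₁ = 0.1484 / 0.1901 = 0.7807 → 0.78
N(d₁) = N(0.78) = 0.7823
Δ_put = N(d₁) − 1 = 0.7823 − 1 = -0.2177

-0.2177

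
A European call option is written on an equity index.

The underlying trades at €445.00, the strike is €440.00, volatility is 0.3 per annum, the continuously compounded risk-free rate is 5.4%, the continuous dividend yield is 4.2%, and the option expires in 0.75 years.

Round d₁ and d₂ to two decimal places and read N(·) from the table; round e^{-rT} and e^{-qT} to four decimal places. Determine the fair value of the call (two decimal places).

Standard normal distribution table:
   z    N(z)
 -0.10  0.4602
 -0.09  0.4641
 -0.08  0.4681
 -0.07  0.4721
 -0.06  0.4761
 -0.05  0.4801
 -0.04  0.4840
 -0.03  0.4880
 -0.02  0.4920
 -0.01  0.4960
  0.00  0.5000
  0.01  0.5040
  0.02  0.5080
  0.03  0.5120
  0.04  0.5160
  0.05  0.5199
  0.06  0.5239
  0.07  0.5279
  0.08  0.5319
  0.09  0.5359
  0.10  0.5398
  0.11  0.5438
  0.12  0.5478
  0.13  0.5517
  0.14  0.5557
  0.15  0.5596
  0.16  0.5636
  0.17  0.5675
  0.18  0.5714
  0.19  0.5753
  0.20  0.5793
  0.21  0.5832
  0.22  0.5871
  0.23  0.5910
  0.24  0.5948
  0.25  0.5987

σ√T = 0.3·√0.75 = 0.2598
d₁ = [ln(445/440) + (0.054 − 0.042 + 0.3²/2)·0.75] / 0.2598 = [0.0113 + 0.0427] / 0.2598 = 0.2080 which rounds to 0.21
d₂ = d₁ − σ√T = 0.2080 − 0.2598 = -0.0518 which rounds to -0.05
e^(−qT) = e^(−0.042·0.75) = 0.9690;  e^(−rT) = e^(−0.054·0.75) = 0.9603
C = 445·0.9690·N(0.21) − 440·0.9603·N(-0.05) = 445·0.9690·0.5832 − 440·0.9603·0.4801 = 251.4788 − 202.8576 = 48.6211

€48.62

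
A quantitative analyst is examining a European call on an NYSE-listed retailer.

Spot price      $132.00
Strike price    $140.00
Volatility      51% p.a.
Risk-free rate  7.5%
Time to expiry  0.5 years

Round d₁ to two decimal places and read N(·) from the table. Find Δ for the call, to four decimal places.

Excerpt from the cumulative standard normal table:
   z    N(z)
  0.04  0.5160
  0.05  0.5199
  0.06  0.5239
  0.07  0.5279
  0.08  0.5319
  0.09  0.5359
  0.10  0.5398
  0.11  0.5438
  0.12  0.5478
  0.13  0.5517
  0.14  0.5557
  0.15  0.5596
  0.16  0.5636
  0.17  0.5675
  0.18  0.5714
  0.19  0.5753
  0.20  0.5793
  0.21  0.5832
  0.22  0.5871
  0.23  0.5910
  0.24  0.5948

0.5478

σ√T = 0.51 × 0.7071 = 0.3606
ln(S/K) + (r + σ²/2)T = ln(132/140) + (0.075 + 0.51²/2)·0.5 = -0.0588 + 0.1025 = 0.0437
d₁ = 0.0437 / 0.3606 = 0.1211 ⇒ 0.12
N(d₁) = N(0.12) = 0.5478
Δ_call = N(d₁) = 0.5478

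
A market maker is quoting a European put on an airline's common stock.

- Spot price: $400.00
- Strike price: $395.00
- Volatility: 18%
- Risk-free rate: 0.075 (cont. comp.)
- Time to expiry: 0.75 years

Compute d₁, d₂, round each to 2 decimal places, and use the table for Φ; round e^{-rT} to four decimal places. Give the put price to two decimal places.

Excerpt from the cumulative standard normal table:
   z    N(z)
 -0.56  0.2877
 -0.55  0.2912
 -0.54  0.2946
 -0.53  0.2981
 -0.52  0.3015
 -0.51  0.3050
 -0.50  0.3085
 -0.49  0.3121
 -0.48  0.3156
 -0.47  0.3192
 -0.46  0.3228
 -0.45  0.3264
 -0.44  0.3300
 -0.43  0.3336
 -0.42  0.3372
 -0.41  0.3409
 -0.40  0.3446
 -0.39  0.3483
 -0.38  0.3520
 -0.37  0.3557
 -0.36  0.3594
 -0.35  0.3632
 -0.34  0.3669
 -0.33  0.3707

$13.60

T = 0.75;  σ√T = 0.1559
d₁ = [ln(400/395) + (0.075 + 0.18²/2)·0.75] / 0.1559 = [0.0126 + 0.0684] / 0.1559 = 0.5195 ⇒ 0.52
d₂ = d₁ − σ√T = 0.5195 − 0.1559 = 0.3636 ⇒ 0.36
e^(−rT) = e^(−0.075·0.75) = 0.9453
N(−d₂) = N(-0.36) = 0.3594;  N(−d₁) = N(-0.52) = 0.3015
P = 395·0.9453·0.3594 − 400·0.3015 = 134.1976 − 120.6000 = 13.5976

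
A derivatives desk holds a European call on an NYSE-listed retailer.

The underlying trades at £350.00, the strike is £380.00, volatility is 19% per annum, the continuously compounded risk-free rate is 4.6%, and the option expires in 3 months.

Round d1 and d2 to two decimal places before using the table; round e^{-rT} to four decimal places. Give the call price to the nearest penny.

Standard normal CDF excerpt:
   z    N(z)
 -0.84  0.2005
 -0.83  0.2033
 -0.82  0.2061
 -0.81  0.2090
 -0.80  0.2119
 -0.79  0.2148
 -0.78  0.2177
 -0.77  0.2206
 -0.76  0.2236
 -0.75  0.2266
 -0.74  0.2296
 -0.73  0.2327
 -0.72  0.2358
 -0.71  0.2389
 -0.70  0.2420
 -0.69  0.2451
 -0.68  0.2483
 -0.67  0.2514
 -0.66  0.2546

£4.01

T = 0.25;  σ√T = 0.0950
ln(S/K) + (r + σ²/2)T = ln(350/380) + (0.046 + 0.19²/2)·0.25 = -0.0822 + 0.0160 = -0.0662
d₁ = -0.0662 / 0.0950 = -0.6971 → -0.70
d₂ = d₁ − σ√T = -0.6971 − 0.0950 = -0.7921 → -0.79
e^(−rT) = e^(−0.046·0.25) = 0.9886
C = 350·N(-0.70) − 380·0.9886·N(-0.79) = 350·0.2420 − 380·0.9886·0.2148 = 84.7000 − 80.6935 = 4.0065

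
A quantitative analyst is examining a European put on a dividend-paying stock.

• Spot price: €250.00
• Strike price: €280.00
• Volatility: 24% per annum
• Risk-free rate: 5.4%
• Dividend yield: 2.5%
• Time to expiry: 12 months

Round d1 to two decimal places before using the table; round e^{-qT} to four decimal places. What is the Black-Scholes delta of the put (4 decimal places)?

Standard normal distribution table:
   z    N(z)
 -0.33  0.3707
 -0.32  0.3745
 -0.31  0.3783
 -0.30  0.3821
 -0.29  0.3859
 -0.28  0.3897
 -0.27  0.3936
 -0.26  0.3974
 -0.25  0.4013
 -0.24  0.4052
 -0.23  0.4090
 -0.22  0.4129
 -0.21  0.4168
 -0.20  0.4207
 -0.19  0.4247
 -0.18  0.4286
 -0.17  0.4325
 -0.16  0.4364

-0.5764

T = 1;  σ√T = 0.2400
d₁ = [ln(250/280) + (0.054 − 0.025 + 0.24²/2)·1] / 0.2400 = [-0.1133 + 0.0578] / 0.2400 = -0.2314 ⇒ -0.23
N(d₁) = N(-0.23) = 0.4090
Δ_put = e^(−qT)·(N(d₁) − 1) = 0.9753·(0.4090 − 1) = -0.5764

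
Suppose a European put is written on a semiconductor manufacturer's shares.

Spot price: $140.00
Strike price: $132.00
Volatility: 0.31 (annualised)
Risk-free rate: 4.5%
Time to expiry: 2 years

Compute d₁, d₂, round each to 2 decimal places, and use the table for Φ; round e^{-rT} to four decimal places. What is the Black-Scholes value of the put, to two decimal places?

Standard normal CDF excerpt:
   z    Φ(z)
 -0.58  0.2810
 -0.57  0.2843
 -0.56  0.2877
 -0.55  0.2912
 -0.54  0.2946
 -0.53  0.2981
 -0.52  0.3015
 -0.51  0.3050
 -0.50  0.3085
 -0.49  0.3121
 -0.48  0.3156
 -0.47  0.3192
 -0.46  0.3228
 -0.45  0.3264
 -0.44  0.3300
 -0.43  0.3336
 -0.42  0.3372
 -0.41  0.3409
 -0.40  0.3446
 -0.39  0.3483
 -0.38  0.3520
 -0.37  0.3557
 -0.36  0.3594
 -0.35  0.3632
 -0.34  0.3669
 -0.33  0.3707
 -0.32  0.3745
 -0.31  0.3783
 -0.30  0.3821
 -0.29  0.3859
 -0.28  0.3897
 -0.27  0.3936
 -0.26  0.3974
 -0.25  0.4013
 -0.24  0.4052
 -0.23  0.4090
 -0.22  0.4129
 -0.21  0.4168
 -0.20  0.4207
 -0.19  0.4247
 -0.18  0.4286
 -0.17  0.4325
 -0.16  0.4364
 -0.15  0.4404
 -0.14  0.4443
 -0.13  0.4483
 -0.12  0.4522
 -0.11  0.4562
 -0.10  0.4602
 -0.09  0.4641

σ√T = 0.31 × 1.4142 = 0.4384
ln(S/K) + (r + σ²/2)T = ln(140/132) + (0.045 + 0.31²/2)·2 = 0.0588 + 0.1861 = 0.2449
d₁ = 0.2449 / 0.4384 = 0.5587 ≈ 0.56
d₂ = d₁ − σ√T = 0.5587 − 0.4384 = 0.1203 ≈ 0.12
e^(−rT) = e^(−0.045·2) = 0.9139
N(−d₂) = N(-0.12) = 0.4522;  N(−d₁) = N(-0.56) = 0.2877
P = 132·0.9139·0.4522 − 140·0.2877 = 54.5511 − 40.2780 = 14.2731

$14.27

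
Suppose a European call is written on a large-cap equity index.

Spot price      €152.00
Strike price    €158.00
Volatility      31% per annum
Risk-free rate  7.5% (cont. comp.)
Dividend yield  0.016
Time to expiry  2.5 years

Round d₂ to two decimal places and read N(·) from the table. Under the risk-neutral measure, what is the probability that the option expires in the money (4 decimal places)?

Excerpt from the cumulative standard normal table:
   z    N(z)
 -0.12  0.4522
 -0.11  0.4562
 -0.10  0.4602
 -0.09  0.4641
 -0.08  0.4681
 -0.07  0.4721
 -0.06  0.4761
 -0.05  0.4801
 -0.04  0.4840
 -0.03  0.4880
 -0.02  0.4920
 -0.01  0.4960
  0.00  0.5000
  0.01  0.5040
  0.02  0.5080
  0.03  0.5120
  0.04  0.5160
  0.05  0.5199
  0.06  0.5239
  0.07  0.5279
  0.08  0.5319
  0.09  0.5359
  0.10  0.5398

0.4920

T = 2.5;  σ√T = 0.4902
d₁ = [ln(152/158) + (0.075 − 0.016 + ½·0.31²)·2.5] / (σ√T) = (-0.0387 + 0.2676) / 0.4902 = 0.4670 ≈ 0.47
d₂ = 0.4670 − 0.4902 = -0.0231 ≈ -0.02
Pr(exercise) under Q = N(d₂) = 0.4920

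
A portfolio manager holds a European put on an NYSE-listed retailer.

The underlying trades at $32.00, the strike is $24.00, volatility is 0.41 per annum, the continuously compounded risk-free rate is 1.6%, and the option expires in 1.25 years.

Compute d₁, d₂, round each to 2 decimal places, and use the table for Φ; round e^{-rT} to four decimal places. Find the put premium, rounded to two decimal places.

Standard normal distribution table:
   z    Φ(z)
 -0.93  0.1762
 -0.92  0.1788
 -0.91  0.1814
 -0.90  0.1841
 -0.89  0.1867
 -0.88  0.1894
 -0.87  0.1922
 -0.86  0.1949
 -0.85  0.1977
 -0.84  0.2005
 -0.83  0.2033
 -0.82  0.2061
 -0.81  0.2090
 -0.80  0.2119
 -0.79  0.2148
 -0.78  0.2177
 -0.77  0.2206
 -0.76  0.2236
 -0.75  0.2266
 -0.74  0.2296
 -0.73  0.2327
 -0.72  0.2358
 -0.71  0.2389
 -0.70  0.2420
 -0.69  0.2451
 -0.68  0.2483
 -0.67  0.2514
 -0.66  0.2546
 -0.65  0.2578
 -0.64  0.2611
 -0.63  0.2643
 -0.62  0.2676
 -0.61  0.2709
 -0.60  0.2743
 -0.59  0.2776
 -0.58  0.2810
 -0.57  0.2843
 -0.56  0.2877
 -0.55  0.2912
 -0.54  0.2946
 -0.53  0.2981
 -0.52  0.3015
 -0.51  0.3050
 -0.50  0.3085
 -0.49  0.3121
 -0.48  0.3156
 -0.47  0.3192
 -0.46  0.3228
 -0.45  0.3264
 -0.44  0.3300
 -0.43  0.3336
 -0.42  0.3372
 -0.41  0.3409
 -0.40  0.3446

T = 1.25;  σ√T = 0.4584
d₁ = [ln(32/24) + (0.016 + 0.41²/2)·1.25] / 0.4584 = [0.2877 + 0.1251] / 0.4584 = 0.9004 ≈ 0.90
d₂ = d₁ − σ√T = 0.9004 − 0.4584 = 0.4420 ≈ 0.44
exp(−rT) = exp(−0.016·1.25) = 0.9802
P = 24·0.9802·N(-0.44) − 32·N(-0.90) = 24·0.9802·0.3300 − 32·0.1841 = 7.7632 − 5.8912 = 1.8720

$1.87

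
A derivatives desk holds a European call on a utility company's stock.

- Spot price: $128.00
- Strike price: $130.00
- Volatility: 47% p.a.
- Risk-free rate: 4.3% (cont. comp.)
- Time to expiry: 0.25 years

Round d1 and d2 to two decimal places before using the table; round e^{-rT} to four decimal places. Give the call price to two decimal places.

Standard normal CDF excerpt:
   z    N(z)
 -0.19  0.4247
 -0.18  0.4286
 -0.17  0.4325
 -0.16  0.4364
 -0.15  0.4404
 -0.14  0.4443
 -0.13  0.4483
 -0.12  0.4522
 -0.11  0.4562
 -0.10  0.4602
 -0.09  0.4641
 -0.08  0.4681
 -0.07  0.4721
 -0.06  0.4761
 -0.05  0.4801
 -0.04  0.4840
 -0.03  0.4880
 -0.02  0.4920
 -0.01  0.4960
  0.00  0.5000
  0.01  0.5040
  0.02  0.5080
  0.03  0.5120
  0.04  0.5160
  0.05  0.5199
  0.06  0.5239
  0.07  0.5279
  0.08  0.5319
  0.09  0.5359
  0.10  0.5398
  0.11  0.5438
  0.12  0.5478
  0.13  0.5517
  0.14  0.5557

$11.95

σ√T = 0.47 × 0.5000 = 0.2350
d₁ = [ln(128/130) + (0.043 + 0.47²/2)·0.25] / 0.2350 = [-0.0155 + 0.0384] / 0.2350 = 0.0973 → 0.10
d₂ = d₁ − σ√T = 0.0973 − 0.2350 = -0.1377 → -0.14
e^(−rT) = e^(−0.043·0.25) = 0.9893
C = 128·N(0.10) − 130·0.9893·N(-0.14) = 128·0.5398 − 130·0.9893·0.4443 = 69.0944 − 57.1410 = 11.9534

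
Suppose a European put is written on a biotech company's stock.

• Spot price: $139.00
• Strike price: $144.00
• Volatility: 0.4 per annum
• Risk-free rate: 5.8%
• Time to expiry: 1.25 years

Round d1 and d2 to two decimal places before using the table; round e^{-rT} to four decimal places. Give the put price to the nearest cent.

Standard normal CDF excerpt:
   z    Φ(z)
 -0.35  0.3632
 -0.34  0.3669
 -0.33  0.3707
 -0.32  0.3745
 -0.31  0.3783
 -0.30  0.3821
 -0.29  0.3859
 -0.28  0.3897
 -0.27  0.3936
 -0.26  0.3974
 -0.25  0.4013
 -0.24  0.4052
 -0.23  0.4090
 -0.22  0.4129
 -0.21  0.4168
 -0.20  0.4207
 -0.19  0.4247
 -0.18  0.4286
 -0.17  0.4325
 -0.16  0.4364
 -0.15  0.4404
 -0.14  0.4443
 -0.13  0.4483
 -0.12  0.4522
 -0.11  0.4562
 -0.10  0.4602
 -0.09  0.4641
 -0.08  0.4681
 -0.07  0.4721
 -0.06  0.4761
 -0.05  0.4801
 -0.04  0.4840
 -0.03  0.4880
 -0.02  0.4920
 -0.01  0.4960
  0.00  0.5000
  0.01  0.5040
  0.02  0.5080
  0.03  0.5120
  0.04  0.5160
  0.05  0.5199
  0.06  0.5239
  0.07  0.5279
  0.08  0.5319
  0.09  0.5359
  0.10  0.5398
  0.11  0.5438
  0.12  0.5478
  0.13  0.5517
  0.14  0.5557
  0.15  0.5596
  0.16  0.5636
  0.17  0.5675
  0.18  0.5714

σ√T = 0.4 × 1.1180 = 0.4472
d₁ = [ln(139/144) + (0.058 + 0.4²/2)·1.25] / 0.4472 = [-0.0353 + 0.1725] / 0.4472 = 0.3067 → 0.31
d₂ = d₁ − σ√T = 0.3067 − 0.4472 = -0.1405 → -0.14
e^(−rT) = e^(−0.058·1.25) = 0.9301
N(−d₂) = N(0.14) = 0.5557;  N(−d₁) = N(-0.31) = 0.3783
P = 144·0.9301·0.5557 − 139·0.3783 = 74.4273 − 52.5837 = 21.8436

$21.84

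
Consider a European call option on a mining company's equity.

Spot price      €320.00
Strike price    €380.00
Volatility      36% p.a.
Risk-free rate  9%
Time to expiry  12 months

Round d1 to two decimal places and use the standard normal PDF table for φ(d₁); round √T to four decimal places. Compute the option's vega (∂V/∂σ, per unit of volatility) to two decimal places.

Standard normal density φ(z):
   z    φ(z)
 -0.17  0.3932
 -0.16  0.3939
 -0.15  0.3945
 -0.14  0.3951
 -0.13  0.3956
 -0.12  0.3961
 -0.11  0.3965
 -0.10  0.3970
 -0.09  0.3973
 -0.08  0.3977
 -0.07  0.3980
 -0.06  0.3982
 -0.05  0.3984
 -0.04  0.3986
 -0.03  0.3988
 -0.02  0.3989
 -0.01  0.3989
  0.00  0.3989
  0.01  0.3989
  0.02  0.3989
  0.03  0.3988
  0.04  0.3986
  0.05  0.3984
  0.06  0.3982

127.49

T = 1;  σ√T = 0.3600
d₁ = [ln(320/380) + (0.09 + 0.36²/2)·1] / 0.3600 = [-0.1719 + 0.1548] / 0.3600 = -0.0474 ≈ -0.05
√T = √1 = 1.0000
φ(d₁) = φ(-0.05) = 0.3984
vega = S·φ(d₁)·√T = 320·0.3984·1.0000 = 127.4880
(Vega is the same for a European call and put with the same parameters.)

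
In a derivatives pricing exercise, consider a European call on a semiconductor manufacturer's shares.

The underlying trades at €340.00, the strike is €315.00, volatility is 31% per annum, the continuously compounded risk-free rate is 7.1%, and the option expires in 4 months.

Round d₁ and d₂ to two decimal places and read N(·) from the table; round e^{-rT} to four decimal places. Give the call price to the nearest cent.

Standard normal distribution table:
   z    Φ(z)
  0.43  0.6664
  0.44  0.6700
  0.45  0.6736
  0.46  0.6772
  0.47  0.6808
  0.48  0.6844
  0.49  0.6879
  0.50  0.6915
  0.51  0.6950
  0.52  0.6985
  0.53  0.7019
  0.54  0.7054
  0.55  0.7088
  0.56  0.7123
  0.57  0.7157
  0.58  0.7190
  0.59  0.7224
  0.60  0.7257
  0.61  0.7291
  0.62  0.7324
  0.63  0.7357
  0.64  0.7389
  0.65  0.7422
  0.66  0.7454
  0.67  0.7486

σ√T = 0.31·√0.3333 = 0.1790
d₁ = [ln(340/315) + (0.071 + 0.31²/2)·0.3333] / 0.1790 = [0.0764 + 0.0397] / 0.1790 = 0.6484 → 0.65
d₂ = d₁ − σ√T = 0.6484 − 0.1790 = 0.4695 → 0.47
exp(−rT) = exp(−0.071·0.3333) = 0.9766
N(d₁) = N(0.65) = 0.7422;  N(d₂) = N(0.47) = 0.6808
C = 340·0.7422 − 315·0.9766·0.6808 = 252.3480 − 209.4338 = 42.9142

€42.91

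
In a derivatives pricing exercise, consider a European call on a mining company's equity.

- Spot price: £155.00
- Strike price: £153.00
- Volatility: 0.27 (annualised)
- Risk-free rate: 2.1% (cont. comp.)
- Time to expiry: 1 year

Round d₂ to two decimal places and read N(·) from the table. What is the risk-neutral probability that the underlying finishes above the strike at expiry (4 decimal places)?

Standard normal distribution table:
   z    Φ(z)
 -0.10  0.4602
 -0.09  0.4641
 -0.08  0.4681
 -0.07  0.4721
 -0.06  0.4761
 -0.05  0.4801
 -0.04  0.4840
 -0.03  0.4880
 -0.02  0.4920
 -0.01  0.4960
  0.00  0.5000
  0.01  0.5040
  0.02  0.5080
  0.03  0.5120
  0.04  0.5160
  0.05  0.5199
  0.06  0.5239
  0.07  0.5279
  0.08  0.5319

T = 1;  σ√T = 0.2700
d₁ = [ln(155/153) + (0.021 + 0.27²/2)·1] / 0.2700 = [0.0130 + 0.0575] / 0.2700 = 0.2609 ⇒ 0.26
d₂ = d₁ − σ√T = 0.2609 − 0.2700 = -0.0091 ⇒ -0.01
Risk-neutral Pr[S_T > K] = N(d₂) = N(-0.01) = 0.4960

0.4960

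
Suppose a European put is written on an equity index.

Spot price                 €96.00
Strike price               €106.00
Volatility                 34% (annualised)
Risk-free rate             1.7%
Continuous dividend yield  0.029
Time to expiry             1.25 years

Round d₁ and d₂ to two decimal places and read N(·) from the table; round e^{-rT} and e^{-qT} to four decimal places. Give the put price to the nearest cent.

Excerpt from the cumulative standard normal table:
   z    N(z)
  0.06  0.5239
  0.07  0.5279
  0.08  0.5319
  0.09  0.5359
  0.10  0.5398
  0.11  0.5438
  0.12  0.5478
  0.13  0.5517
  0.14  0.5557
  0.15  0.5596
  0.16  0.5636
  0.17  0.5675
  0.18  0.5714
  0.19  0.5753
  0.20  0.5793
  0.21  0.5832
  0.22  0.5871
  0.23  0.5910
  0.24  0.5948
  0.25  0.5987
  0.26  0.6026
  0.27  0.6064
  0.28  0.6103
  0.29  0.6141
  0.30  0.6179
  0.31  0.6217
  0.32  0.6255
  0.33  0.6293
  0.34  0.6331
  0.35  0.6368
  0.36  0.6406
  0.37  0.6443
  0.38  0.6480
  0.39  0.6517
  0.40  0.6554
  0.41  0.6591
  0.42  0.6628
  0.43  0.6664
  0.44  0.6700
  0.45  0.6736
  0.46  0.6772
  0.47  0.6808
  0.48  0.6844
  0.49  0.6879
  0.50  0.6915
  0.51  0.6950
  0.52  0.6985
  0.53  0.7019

€21.04

T = 1.25;  σ√T = 0.3801
d₁ = [ln(96/106) + (0.017 − 0.029 + 0.34²/2)·1.25] / 0.3801 = [-0.0991 + 0.0573] / 0.3801 = -0.1101 ≈ -0.11
d₂ = d₁ − σ√T = -0.1101 − 0.3801 = -0.4902 ≈ -0.49
e^(−qT) = e^(−0.029·1.25) = 0.9644;  e^(−rT) = e^(−0.017·1.25) = 0.9790
N(−d₂) = N(0.49) = 0.6879;  N(−d₁) = N(0.11) = 0.5438
P = 106·0.9790·0.6879 − 96·0.9644·0.5438 = 71.3861 − 50.3463 = 21.0398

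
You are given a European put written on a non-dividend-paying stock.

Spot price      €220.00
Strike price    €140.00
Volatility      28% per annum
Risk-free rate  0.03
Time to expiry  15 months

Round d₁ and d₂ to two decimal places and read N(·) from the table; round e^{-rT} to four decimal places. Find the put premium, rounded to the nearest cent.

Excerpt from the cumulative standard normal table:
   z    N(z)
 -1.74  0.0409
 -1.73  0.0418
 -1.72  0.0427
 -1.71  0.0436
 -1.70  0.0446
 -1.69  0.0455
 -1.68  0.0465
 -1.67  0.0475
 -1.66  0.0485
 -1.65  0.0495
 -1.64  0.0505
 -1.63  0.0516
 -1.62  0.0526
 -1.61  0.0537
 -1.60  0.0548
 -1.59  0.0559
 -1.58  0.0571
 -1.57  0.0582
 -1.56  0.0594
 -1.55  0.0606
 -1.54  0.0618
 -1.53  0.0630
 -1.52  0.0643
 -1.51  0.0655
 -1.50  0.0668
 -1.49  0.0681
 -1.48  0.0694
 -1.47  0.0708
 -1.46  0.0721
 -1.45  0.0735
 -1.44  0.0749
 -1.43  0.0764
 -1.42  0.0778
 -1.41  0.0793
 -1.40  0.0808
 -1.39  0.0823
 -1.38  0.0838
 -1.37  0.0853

T = 1.25;  σ√T = 0.3130
d₁ = [ln(220/140) + (0.03 + ½·0.28²)·1.25] / (σ√T) = (0.4520 + 0.0865) / 0.3130 = 1.7201 → 1.72
d₂ = 1.7201 − 0.3130 = 1.4071 → 1.41
exp(−rT) = exp(−0.03·1.25) = 0.9632
N(−d₂) = N(-1.41) = 0.0793;  N(−d₁) = N(-1.72) = 0.0427
P = 140·0.9632·0.0793 − 220·0.0427 = 10.6934 − 9.3940 = 1.2994

€1.30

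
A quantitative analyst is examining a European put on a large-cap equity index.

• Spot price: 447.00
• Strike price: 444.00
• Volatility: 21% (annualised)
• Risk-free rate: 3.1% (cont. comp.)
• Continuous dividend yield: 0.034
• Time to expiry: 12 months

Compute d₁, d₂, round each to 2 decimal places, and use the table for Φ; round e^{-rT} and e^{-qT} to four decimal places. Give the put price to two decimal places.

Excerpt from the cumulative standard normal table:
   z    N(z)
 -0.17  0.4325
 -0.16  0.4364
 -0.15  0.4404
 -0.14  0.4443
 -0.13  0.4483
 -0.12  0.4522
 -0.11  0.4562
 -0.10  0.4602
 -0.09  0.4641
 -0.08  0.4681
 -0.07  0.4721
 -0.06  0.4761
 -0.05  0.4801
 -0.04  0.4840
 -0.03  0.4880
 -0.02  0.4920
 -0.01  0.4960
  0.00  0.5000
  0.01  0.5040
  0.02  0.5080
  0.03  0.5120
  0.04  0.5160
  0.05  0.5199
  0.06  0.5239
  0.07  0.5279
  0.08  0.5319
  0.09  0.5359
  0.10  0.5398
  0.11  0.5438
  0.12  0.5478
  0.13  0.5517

σ√T = 0.21 × 1.0000 = 0.2100
d₁ = [ln(447/444) + (0.031 − 0.034 + ½·0.21²)·1] / (σ√T) = (0.0067 + 0.0190) / 0.2100 = 0.1228 → 0.12
d₂ = 0.1228 − 0.2100 = -0.0872 → -0.09
e^(−qT) = e^(−0.034·1) = 0.9666;  e^(−rT) = e^(−0.031·1) = 0.9695
P = 444·0.9695·N(0.09) − 447·0.9666·N(-0.12) = 444·0.9695·0.5359 − 447·0.9666·0.4522 = 230.6824 − 195.3821 = 35.3003

35.30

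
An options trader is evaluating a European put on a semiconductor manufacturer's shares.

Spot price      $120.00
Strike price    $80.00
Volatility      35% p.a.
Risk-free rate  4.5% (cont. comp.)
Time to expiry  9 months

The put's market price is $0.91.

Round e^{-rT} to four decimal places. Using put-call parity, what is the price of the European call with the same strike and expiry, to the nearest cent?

$43.57

exp(−rT) = exp(−0.045·0.75) = 0.9668
Put-call parity: C − P = S − K·e^(−rT) = 120 − 80·0.9668 = 120 − 77.3440 = 42.6560
C = P + (C − P) = 0.91 + (42.6560) = 43.5660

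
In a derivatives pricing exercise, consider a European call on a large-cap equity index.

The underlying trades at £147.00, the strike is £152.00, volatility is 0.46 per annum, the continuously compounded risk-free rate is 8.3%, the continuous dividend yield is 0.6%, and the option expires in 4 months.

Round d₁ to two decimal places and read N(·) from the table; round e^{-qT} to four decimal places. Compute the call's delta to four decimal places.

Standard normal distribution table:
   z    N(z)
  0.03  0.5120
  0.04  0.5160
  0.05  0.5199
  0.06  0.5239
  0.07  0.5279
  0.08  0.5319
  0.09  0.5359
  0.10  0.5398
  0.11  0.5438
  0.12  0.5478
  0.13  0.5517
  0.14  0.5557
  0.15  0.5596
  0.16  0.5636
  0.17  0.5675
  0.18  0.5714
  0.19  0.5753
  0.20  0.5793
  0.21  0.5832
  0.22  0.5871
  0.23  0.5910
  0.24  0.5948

σ√T = 0.46 × 0.5774 = 0.2656
d₁ = [ln(147/152) + (0.083 − 0.006 + ½·0.46²)·0.3333] / (σ√T) = (-0.0334 + 0.0609) / 0.2656 = 0.1035 ≈ 0.10
N(d₁) = N(0.10) = 0.5398
Δ_call = e^(−qT)·N(d₁) = 0.9980·0.5398 = 0.5387

0.5387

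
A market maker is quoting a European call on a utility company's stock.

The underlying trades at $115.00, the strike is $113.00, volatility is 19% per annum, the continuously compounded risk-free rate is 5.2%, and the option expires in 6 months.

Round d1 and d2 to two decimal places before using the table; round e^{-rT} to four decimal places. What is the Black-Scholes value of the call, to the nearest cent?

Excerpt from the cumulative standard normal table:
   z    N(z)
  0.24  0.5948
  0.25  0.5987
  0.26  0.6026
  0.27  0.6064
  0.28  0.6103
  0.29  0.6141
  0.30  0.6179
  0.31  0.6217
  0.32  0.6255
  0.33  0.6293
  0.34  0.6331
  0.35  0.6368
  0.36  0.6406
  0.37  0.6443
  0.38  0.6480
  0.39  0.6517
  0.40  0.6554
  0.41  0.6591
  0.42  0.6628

σ√T = 0.19 × 0.7071 = 0.1344
d₁ = [ln(115/113) + (0.052 + ½·0.19²)·0.5] / (σ√T) = (0.0175 + 0.0350) / 0.1344 = 0.3913 → 0.39
d₂ = 0.3913 − 0.1344 = 0.2569 → 0.26
e^(−rT) = e^(−0.052·0.5) = 0.9743
N(d₁) = N(0.39) = 0.6517;  N(d₂) = N(0.26) = 0.6026
C = 115·0.6517 − 113·0.9743·0.6026 = 74.9455 − 66.3438 = 8.6017

$8.60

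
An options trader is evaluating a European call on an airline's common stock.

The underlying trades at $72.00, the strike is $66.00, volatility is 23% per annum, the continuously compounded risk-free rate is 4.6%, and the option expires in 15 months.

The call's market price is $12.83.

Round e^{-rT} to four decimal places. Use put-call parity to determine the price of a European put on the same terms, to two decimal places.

exp(−rT) = exp(−0.046·1.25) = 0.9441
Put-call parity: C − P = S − K·e^(−rT) = 72 − 66·0.9441 = 72 − 62.3106 = 9.6894
P = C − (C − P) = 12.83 − (9.6894) = 3.1406

$3.14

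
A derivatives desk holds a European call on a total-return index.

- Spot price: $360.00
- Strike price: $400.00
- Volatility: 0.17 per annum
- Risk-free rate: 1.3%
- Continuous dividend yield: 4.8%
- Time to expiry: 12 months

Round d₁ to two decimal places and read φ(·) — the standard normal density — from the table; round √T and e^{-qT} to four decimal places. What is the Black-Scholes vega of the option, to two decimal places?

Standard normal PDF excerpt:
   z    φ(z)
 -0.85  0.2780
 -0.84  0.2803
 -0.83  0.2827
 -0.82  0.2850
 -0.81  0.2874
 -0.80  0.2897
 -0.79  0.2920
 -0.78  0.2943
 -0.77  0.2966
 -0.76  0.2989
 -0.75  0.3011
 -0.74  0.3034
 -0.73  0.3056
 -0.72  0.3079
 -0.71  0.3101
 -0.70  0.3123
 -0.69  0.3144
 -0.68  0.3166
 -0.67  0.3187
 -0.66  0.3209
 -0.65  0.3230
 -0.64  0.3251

104.10

T = 1;  σ√T = 0.1700
d₁ = [ln(360/400) + (0.013 − 0.048 + ½·0.17²)·1] / (σ√T) = (-0.1054 − 0.0205) / 0.1700 = -0.7407 which rounds to -0.74
√T = √1 = 1.0000
φ(d₁) = φ(-0.74) = 0.3034
e^(−qT) = e^(−0.048·1) = 0.9531
vega = S·e^(−qT)·φ(d₁)·√T = 360·0.9531·0.3034·1.0000 = 104.1014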